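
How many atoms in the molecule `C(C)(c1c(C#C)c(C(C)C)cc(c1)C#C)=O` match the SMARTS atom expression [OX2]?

0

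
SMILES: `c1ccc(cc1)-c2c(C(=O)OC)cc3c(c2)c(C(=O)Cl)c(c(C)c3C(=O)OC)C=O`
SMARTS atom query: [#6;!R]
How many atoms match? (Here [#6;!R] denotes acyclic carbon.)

Check the 30 heavy atoms by environment: 16× c (aromatic, in 6-ring) → no; 7× C (acyclic) → match; 6× O (acyclic) → no; 1× Cl (acyclic) → no.
That gives 7 matching atoms.

7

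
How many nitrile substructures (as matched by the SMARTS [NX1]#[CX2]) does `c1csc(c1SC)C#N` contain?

[NX1]#[CX2] is the SMARTS for a nitrile: a nitrogen triple-bonded to a two-connected carbon.
Exactly one fragment in the molecule meets all constraints, giving 1 match.

1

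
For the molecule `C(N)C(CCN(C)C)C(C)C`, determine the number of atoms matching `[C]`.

9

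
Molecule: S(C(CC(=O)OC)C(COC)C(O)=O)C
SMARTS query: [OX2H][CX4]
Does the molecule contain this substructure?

The pattern [OX2H][CX4] describes a hydroxyl oxygen bound to an sp3 (X4) carbon — an aliphatic alcohol.
The closest candidate here is a methoxy ether (-OCH3), but the oxygen has H0 (ether), not H1. No other fragment satisfies the full query, so there is no match.

No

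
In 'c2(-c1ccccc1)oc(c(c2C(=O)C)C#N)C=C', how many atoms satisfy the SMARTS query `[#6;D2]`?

7

Check the 18 heavy atoms by environment: 1× o (aromatic, D2) → no; 5× c (aromatic, D3) → no; 2× C (D2) → match; 1× N (D1) → no; 1× C (D3) → no; 1× O (D1) → no; 2× C (D1) → no; 5× c (aromatic, D2) → match.
Summing the matching environments: 2 + 5 = 7 matching atoms.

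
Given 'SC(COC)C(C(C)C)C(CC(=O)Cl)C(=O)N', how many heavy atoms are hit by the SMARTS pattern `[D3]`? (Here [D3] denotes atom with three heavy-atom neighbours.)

The query [D3] means: atom with exactly three heavy-atom neighbours.
Check the 17 heavy atoms by environment: 2× C (D2) → no; 6× C (D3) → match; 2× O (D1) → no; 1× N (D1) → no; 1× Cl (D1) → no; 1× O (D2) → no; 3× C (D1) → no; 1× S (D1) → no.
That gives 6 matching atoms.

6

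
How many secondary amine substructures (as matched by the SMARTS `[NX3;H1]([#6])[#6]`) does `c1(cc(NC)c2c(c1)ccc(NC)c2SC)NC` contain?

3

[NX3;H1]([#6])[#6] is the SMARTS for a secondary amine: a trivalent nitrogen with one H, bonded to two carbons.
The molecule carries 3 separate instances of an N-methylamino group (-NHCH3) meeting every constraint; each maps to a distinct set of atoms, giving 3 matches.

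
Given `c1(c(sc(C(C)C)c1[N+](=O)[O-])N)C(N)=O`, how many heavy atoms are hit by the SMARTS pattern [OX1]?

3

The query [OX1] means: aliphatic oxygen with one total connection — typically a carbonyl =O or an oxide.
Check the 15 heavy atoms by environment: 1× s (aromatic, X2) → no; 4× c (aromatic, X3) → no; 1× N (charge +1, X3) → no; 1× O (charge -1, X1) → match; 2× O (X1) → match; 3× C (X4) → no; 2× N (X3) → no; 1× C (X3) → no.
Summing the matching environments: 1 + 2 = 3 matching atoms.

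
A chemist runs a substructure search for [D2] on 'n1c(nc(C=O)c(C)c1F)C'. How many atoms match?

3

The query [D2] means: atom with exactly two heavy-atom neighbours.
Check the 11 heavy atoms by environment: 2× n (aromatic, D2) → match; 4× c (aromatic, D3) → no; 2× C (D1) → no; 1× C (D2) → match; 1× O (D1) → no; 1× F (D1) → no.
Summing the matching environments: 2 + 1 = 3 matching atoms.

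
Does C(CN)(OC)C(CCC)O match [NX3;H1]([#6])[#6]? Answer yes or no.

No

The pattern [NX3;H1]([#6])[#6] describes a trivalent nitrogen with one H, bonded to two carbons — a secondary amine.
The closest candidate here is a primary amino group (-NH2), but the nitrogen has H2 and only one carbon neighbour. No other fragment satisfies the full query, so there is no match.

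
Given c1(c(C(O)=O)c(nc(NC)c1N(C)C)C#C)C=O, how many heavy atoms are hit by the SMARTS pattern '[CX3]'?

2

The query [CX3] means: C with X3: aliphatic carbon with exactly 3 total connections.
Check the 18 heavy atoms by environment: 1× n (aromatic, X2) → no; 5× c (aromatic, X3) → no; 2× N (X3) → no; 3× C (X4) → no; 2× C (X3) → match; 2× O (X1) → no; 1× O (X2) → no; 2× C (X2) → no.
That gives 2 matching atoms.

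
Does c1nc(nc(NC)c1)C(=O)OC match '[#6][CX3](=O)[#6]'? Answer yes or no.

The pattern [#6][CX3](=O)[#6] describes a carbonyl carbon (no H) flanked by two carbons — a ketone.
The closest candidate here is a methyl-ester group (-C(=O)OCH3), but one neighbour of the carbonyl carbon is O, not C. No other fragment satisfies the full query, so there is no match.

No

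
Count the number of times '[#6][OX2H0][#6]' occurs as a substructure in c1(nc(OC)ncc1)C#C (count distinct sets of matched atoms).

1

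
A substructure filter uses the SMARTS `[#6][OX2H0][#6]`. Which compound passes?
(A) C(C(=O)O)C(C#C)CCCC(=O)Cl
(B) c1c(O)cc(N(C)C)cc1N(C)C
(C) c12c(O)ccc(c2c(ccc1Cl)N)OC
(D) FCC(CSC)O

[#6][OX2H0][#6] describes an aliphatic oxygen bridging two carbons with no H on the oxygen (an ether).
(A) has a carboxylic acid group (-C(=O)OH) but the -OH oxygen has H1; the =O is OX1, not OX2.
(B) has a hydroxyl group (-OH) but the oxygen has H1, not H0 bridging two carbons.
(C) contains a methoxy ether (-OCH3), which satisfies every atom and bond constraint.
(D) has a hydroxyl group (-OH) but the oxygen has H1, not H0 bridging two carbons.
So the answer is (C).

C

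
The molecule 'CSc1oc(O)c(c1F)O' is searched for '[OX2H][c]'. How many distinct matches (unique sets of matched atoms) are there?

2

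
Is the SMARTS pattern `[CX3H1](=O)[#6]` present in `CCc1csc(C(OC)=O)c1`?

No

The pattern [CX3H1](=O)[#6] describes an sp2 carbon with one H, double-bonded to O and single-bonded to carbon — an aldehyde.
The closest candidate here is a methyl-ester group (-C(=O)OCH3), but the carbonyl carbon has H0, not H1. No other fragment satisfies the full query, so there is no match.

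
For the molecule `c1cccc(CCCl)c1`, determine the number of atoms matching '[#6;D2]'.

7

The query [#6;D2] means: any carbon bonded to exactly two heavy atoms.
Check the 9 heavy atoms by environment: 2× C (D2) → match; 1× Cl (D1) → no; 1× c (aromatic, D3) → no; 5× c (aromatic, D2) → match.
Summing the matching environments: 2 + 5 = 7 matching atoms.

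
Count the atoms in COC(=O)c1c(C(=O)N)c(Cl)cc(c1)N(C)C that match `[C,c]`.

11

The query [C,c] means: comma = OR; matches aliphatic or aromatic carbon — same as #6.
Check the 17 heavy atoms by environment: 6× c (aromatic) → match; 1× Cl → no; 2× N → no; 5× C → match; 3× O → no.
Summing the matching environments: 6 + 5 = 11 matching atoms.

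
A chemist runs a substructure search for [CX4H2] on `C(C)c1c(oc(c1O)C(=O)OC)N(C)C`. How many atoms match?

The query [CX4H2] means: sp3 carbon (X4) with exactly two hydrogens.
Check the 15 heavy atoms by environment: 1× o (aromatic, H0, X2) → no; 4× c (aromatic, H0, X3) → no; 1× N (H0, X3) → no; 4× C (H3, X4) → no; 1× C (H2, X4) → match; 1× O (H1, X2) → no; 1× C (H0, X3) → no; 1× O (H0, X1) → no; 1× O (H0, X2) → no.
That gives 1 matching atom.

1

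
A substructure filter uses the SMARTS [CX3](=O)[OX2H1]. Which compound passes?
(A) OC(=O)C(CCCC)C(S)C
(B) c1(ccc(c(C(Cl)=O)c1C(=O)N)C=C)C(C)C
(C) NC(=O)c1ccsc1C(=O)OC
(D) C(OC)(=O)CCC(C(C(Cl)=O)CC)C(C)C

A

[CX3](=O)[OX2H1] describes an sp2 carbon double-bonded to O and single-bonded to an -OH oxygen (a carboxylic acid).
(A) contains a carboxylic acid group (-C(=O)OH), which satisfies every atom and bond constraint.
(B) has an acyl chloride (-C(=O)Cl) but the carbonyl is bonded to Cl, not to an -OH oxygen.
(C) has a methyl-ester group (-C(=O)OCH3) but the singly-bonded O has no H (OX2H0, not OX2H1).
(D) has an acyl chloride (-C(=O)Cl) but the carbonyl is bonded to Cl, not to an -OH oxygen.
So the answer is (A).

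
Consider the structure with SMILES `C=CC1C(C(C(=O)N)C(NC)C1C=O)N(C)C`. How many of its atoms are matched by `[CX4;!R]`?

Check the 17 heavy atoms by environment: 5× C (X4, in 5-ring) → no; 4× C (X3, acyclic) → no; 2× O (X1, acyclic) → no; 3× N (X3, acyclic) → no; 3× C (X4, acyclic) → match.
That gives 3 matching atoms.

3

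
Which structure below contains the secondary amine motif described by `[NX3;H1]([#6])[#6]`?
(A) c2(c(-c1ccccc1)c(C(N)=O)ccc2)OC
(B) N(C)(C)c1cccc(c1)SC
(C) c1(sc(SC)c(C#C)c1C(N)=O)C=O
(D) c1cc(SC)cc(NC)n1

D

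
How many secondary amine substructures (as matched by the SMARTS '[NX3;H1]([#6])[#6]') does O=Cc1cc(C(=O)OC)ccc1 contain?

0

[NX3;H1]([#6])[#6] is the SMARTS for a secondary amine: a trivalent nitrogen with one H, bonded to two carbons.
No fragment in the molecule satisfies every constraint, giving 0 matches.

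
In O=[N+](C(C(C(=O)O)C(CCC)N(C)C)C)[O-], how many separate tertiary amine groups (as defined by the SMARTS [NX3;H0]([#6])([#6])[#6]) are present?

1

[NX3;H0]([#6])([#6])[#6] is the SMARTS for a tertiary amine: a trivalent nitrogen with no H, bonded to three carbons.
Exactly one fragment in the molecule meets all constraints, giving 1 match.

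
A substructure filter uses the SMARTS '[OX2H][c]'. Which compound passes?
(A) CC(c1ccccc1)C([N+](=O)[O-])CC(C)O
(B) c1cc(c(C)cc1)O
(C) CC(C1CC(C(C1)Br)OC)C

B

[OX2H][c] describes a hydroxyl oxygen attached to an aromatic carbon (a phenol).
(A) has a hydroxyl group (-OH) but the -OH is on an aliphatic carbon, not an aromatic c.
(B) contains a hydroxyl group (-OH), which satisfies every atom and bond constraint.
(C) has a methoxy ether (-OCH3) but the oxygen has H0, not H1.
So the answer is (B).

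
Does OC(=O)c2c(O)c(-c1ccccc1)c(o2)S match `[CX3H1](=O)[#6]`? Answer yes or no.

No

The pattern [CX3H1](=O)[#6] describes an sp2 carbon with one H, double-bonded to O and single-bonded to carbon — an aldehyde.
The closest candidate here is a carboxylic acid group (-C(=O)OH), but the carbonyl carbon has H0 and is bonded to O, not H1. No other fragment satisfies the full query, so there is no match.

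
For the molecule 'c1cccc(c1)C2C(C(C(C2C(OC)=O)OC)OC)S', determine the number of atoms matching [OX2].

The query [OX2] means: aliphatic oxygen with two total connections — ether, hydroxyl, or ester single-bond O.
Check the 20 heavy atoms by environment: 8× C (X4) → no; 6× c (aromatic, X3) → no; 3× O (X2) → match; 1× S (X2) → no; 1× C (X3) → no; 1× O (X1) → no.
That gives 3 matching atoms.

3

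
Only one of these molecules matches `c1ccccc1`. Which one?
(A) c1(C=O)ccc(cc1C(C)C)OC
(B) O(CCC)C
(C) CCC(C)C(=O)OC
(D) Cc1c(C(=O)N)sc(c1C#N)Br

A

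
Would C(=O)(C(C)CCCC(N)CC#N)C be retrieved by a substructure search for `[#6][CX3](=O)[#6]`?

Yes

The pattern [#6][CX3](=O)[#6] describes a carbonyl carbon (no H) flanked by two carbons — a ketone.
The molecule carries an acetyl/ketone group (-C(=O)CH3), whose atoms satisfy every constraint of the query, so the pattern matches.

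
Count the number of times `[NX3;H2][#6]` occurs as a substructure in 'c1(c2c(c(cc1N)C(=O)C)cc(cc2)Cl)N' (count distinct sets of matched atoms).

[NX3;H2][#6] is the SMARTS for a primary amine: a trivalent nitrogen with two H attached to carbon.
The molecule carries 2 separate instances of a primary amino group (-NH2) meeting every constraint; each maps to a distinct set of atoms, giving 2 matches.

2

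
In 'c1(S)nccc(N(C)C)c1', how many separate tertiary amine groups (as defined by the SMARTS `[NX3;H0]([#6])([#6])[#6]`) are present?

[NX3;H0]([#6])([#6])[#6] is the SMARTS for a tertiary amine: a trivalent nitrogen with no H, bonded to three carbons.
Exactly one fragment in the molecule meets all constraints, giving 1 match.

1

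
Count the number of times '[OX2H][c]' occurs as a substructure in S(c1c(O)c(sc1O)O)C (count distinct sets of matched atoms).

3

[OX2H][c] is the SMARTS for a phenol: a hydroxyl oxygen attached to an aromatic carbon.
The molecule carries 3 separate instances of a hydroxyl group (-OH) meeting every constraint; each maps to a distinct set of atoms, giving 3 matches.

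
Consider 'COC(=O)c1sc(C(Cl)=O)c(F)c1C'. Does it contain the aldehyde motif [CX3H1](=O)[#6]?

No

The pattern [CX3H1](=O)[#6] describes an sp2 carbon with one H, double-bonded to O and single-bonded to carbon — an aldehyde.
The closest candidate here is a methyl-ester group (-C(=O)OCH3), but the carbonyl carbon has H0, not H1. No other fragment satisfies the full query, so there is no match.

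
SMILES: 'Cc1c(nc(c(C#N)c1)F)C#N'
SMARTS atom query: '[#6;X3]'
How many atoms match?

5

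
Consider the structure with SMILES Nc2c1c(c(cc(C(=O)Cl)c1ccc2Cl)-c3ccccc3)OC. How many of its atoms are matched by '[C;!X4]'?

The query [C;!X4] means: aliphatic carbon that does not have four total connections.
Check the 23 heavy atoms by environment: 16× c (aromatic, X3) → no; 1× O (X2) → no; 1× C (X4) → no; 2× Cl (X1) → no; 1× N (X3) → no; 1× C (X3) → match; 1× O (X1) → no.
That gives 1 matching atom.

1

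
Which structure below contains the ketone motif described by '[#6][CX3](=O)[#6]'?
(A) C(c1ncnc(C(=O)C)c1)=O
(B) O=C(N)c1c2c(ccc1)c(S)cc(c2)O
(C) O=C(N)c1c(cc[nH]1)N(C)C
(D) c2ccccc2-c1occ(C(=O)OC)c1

A

[#6][CX3](=O)[#6] describes a carbonyl carbon (no H) flanked by two carbons (a ketone).
(A) contains an acetyl/ketone group (-C(=O)CH3), which satisfies every atom and bond constraint.
(B) has a primary amide (-C(=O)NH2) but one neighbour of the carbonyl carbon is N, not C.
(C) has a primary amide (-C(=O)NH2) but one neighbour of the carbonyl carbon is N, not C.
(D) has a methyl-ester group (-C(=O)OCH3) but one neighbour of the carbonyl carbon is O, not C.
So the answer is (A).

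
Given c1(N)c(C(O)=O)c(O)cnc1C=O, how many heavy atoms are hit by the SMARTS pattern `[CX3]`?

Check the 13 heavy atoms by environment: 1× n (aromatic, X2) → no; 5× c (aromatic, X3) → no; 2× C (X3) → match; 2× O (X1) → no; 2× O (X2) → no; 1× N (X3) → no.
That gives 2 matching atoms.

2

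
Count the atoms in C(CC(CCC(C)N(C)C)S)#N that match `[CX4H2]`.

The query [CX4H2] means: sp3 carbon (X4) with exactly two hydrogens.
Check the 12 heavy atoms by environment: 3× C (H2, X4) → match; 2× C (H1, X4) → no; 3× C (H3, X4) → no; 1× C (H0, X2) → no; 1× N (H0, X1) → no; 1× N (H0, X3) → no; 1× S (H1, X2) → no.
That gives 3 matching atoms.

3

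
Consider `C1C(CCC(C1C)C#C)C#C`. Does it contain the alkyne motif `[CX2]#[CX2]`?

The pattern [CX2]#[CX2] describes a carbon-carbon triple bond — an alkyne.
The molecule carries an ethynyl group (-C#CH), whose atoms satisfy every constraint of the query, so the pattern matches.

Yes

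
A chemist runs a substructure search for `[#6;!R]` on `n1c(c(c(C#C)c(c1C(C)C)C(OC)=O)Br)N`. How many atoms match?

Check the 17 heavy atoms by environment: 1× n (aromatic, in 6-ring) → no; 5× c (aromatic, in 6-ring) → no; 7× C (acyclic) → match; 2× O (acyclic) → no; 1× N (acyclic) → no; 1× Br (acyclic) → no.
That gives 7 matching atoms.

7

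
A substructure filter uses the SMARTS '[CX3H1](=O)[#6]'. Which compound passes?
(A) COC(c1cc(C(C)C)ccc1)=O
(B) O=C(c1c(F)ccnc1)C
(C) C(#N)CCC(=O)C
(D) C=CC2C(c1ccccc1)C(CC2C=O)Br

D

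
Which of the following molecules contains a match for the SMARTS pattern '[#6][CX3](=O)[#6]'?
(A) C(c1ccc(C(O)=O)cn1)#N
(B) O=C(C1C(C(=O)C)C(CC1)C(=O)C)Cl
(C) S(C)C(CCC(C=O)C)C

B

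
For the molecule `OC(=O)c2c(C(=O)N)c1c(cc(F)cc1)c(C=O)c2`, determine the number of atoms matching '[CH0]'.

2

The query [CH0] means: aliphatic carbon with no attached hydrogen.
Check the 19 heavy atoms by environment: 6× c (aromatic, H0) → no; 4× c (aromatic, H1) → no; 1× F (H0) → no; 2× C (H0) → match; 3× O (H0) → no; 1× N (H2) → no; 1× O (H1) → no; 1× C (H1) → no.
That gives 2 matching atoms.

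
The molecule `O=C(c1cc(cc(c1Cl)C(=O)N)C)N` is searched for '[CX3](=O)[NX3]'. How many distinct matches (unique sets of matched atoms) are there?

[CX3](=O)[NX3] is the SMARTS for an amide: a carbonyl carbon bonded to a trivalent nitrogen.
The molecule carries 2 separate instances of a primary amide (-C(=O)NH2) meeting every constraint; each maps to a distinct set of atoms, giving 2 matches.

2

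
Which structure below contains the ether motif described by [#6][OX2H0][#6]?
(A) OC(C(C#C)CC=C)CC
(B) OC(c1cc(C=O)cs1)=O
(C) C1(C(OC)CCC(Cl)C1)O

C

[#6][OX2H0][#6] describes an aliphatic oxygen bridging two carbons with no H on the oxygen (an ether).
(A) has a hydroxyl group (-OH) but the oxygen has H1, not H0 bridging two carbons.
(B) has a carboxylic acid group (-C(=O)OH) but the -OH oxygen has H1; the =O is OX1, not OX2.
(C) contains a methoxy ether (-OCH3), which satisfies every atom and bond constraint.
So the answer is (C).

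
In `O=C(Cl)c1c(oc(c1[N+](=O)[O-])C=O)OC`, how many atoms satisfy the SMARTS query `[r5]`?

5

The query [r5] means: r5 matches atoms in a five-membered ring.
Check the 15 heavy atoms by environment: 1× o (aromatic, in 5-ring) → match; 4× c (aromatic, in 5-ring) → match; 3× C (acyclic) → no; 4× O (acyclic) → no; 1× Cl (acyclic) → no; 1× N (charge +1, acyclic) → no; 1× O (charge -1, acyclic) → no.
Summing the matching environments: 1 + 4 = 5 matching atoms.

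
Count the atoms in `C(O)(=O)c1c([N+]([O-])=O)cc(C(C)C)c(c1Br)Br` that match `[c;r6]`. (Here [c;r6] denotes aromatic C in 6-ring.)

6

The query [c;r6] means: aromatic carbon that belongs to a six-membered ring.
Check the 17 heavy atoms by environment: 6× c (aromatic, in 6-ring) → match; 2× Br (acyclic) → no; 4× C (acyclic) → no; 1× N (charge +1, acyclic) → no; 1× O (charge -1, acyclic) → no; 3× O (acyclic) → no.
That gives 6 matching atoms.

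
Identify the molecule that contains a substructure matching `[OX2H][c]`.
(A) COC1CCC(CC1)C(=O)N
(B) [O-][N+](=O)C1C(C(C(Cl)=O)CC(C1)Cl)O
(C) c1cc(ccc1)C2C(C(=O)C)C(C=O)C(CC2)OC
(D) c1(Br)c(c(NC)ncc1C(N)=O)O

D

[OX2H][c] describes a hydroxyl oxygen attached to an aromatic carbon (a phenol).
(A) has a methoxy ether (-OCH3) but the oxygen has H0, not H1.
(B) has a hydroxyl group (-OH) but the -OH is on an aliphatic carbon, not an aromatic c.
(C) has a methoxy ether (-OCH3) but the oxygen has H0, not H1.
(D) contains a hydroxyl group (-OH), which satisfies every atom and bond constraint.
So the answer is (D).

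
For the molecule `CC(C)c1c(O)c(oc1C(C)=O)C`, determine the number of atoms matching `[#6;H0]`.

5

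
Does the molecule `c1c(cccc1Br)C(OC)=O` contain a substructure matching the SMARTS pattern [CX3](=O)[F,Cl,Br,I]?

No

The pattern [CX3](=O)[F,Cl,Br,I] describes a carbonyl carbon bonded to a halogen — an acyl halide.
The closest candidate here is a methyl-ester group (-C(=O)OCH3), but the carbonyl is bonded to -O-C, not to a halogen. No other fragment satisfies the full query, so there is no match.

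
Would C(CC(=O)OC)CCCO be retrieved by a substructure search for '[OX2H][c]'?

No

The pattern [OX2H][c] describes a hydroxyl oxygen attached to an aromatic carbon — a phenol.
The closest candidate here is a hydroxyl group (-OH), but the -OH is on an aliphatic carbon, not an aromatic c. No other fragment satisfies the full query, so there is no match.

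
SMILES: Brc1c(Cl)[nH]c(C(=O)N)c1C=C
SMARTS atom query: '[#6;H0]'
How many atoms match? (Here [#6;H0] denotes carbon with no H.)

The query [#6;H0] means: any carbon with no attached hydrogen.
Check the 12 heavy atoms by environment: 1× n (aromatic, H1) → no; 4× c (aromatic, H0) → match; 1× C (H0) → match; 1× O (H0) → no; 1× N (H2) → no; 1× Cl (H0) → no; 1× Br (H0) → no; 1× C (H1) → no; 1× C (H2) → no.
Summing the matching environments: 4 + 1 = 5 matching atoms.

5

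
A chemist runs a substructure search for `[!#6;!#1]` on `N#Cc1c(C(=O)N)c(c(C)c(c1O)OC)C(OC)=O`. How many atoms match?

7

The query [!#6;!#1] means: not carbon and not hydrogen — any heteroatom.
Check the 19 heavy atoms by environment: 6× c (aromatic) → no; 6× C → no; 5× O → match; 2× N → match.
Summing the matching environments: 5 + 2 = 7 matching atoms.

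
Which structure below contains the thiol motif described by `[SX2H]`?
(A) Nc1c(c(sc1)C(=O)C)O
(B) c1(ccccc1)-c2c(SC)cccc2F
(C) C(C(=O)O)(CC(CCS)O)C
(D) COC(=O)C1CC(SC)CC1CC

C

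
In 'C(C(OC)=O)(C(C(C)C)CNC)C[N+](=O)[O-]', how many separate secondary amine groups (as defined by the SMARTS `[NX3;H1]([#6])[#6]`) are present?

[NX3;H1]([#6])[#6] is the SMARTS for a secondary amine: a trivalent nitrogen with one H, bonded to two carbons.
Exactly one fragment in the molecule meets all constraints, giving 1 match.

1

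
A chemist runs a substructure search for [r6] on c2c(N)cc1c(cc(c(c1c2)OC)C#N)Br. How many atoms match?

10

The query [r6] means: r6 matches atoms in a six-membered ring.
Check the 16 heavy atoms by environment: 10× c (aromatic, in 6-ring) → match; 1× Br (acyclic) → no; 2× N (acyclic) → no; 2× C (acyclic) → no; 1× O (acyclic) → no.
That gives 10 matching atoms.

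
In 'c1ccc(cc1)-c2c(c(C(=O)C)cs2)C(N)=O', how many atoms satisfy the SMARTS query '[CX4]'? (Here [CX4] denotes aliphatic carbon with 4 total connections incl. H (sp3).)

1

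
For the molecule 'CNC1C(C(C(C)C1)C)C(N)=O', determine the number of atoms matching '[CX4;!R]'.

3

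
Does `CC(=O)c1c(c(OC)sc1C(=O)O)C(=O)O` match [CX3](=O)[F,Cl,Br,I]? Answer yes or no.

No

The pattern [CX3](=O)[F,Cl,Br,I] describes a carbonyl carbon bonded to a halogen — an acyl halide.
The closest candidate here is a carboxylic acid group (-C(=O)OH), but the carbonyl is bonded to -OH, not to a halogen. No other fragment satisfies the full query, so there is no match.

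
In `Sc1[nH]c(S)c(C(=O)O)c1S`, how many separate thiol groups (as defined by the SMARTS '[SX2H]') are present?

[SX2H] is the SMARTS for a thiol: an aliphatic sulfur with two connections, one being H.
The molecule carries 3 separate instances of a thiol (-SH) meeting every constraint; each maps to a distinct set of atoms, giving 3 matches.

3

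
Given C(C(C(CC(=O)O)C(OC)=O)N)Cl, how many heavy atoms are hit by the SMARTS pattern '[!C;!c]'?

6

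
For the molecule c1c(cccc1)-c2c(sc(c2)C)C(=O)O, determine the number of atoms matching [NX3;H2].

0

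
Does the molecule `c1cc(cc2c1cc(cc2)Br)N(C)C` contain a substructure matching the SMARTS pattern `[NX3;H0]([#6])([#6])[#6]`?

The pattern [NX3;H0]([#6])([#6])[#6] describes a trivalent nitrogen with no H, bonded to three carbons — a tertiary amine.
The molecule carries a dimethylamino group (-N(CH3)2), whose atoms satisfy every constraint of the query, so the pattern matches.

Yes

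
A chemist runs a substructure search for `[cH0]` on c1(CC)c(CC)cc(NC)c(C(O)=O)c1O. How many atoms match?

5

Check the 16 heavy atoms by environment: 5× c (aromatic, H0) → match; 1× c (aromatic, H1) → no; 2× C (H2) → no; 3× C (H3) → no; 1× N (H1) → no; 2× O (H1) → no; 1× C (H0) → no; 1× O (H0) → no.
That gives 5 matching atoms.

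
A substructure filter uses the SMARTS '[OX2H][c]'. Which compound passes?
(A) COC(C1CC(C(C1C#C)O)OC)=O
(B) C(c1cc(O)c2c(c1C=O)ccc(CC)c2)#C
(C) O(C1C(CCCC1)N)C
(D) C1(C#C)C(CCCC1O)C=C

B

[OX2H][c] describes a hydroxyl oxygen attached to an aromatic carbon (a phenol).
(A) has a hydroxyl group (-OH) but the -OH is on an aliphatic carbon, not an aromatic c.
(B) contains a hydroxyl group (-OH), which satisfies every atom and bond constraint.
(C) has a methoxy ether (-OCH3) but the oxygen has H0, not H1.
(D) has a hydroxyl group (-OH) but the -OH is on an aliphatic carbon, not an aromatic c.
So the answer is (B).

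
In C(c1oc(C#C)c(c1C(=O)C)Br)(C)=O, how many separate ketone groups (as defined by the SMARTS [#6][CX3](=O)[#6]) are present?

2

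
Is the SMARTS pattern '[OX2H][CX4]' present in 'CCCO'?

Yes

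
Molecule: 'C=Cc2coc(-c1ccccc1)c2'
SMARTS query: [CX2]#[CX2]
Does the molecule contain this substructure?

No

The pattern [CX2]#[CX2] describes a carbon-carbon triple bond — an alkyne.
The closest candidate here is a vinyl group (-CH=CH2), but the C=C is a double bond; both carbons are CX3, not CX2. No other fragment satisfies the full query, so there is no match.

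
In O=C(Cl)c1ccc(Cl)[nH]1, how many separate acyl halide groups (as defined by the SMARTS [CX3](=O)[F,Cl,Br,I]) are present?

1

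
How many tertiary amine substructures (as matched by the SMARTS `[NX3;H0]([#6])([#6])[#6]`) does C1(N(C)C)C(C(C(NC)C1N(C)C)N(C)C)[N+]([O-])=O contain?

3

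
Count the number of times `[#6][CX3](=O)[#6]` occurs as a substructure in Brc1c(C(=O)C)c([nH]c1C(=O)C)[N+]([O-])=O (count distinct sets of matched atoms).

2

[#6][CX3](=O)[#6] is the SMARTS for a ketone: a carbonyl carbon (no H) flanked by two carbons.
The molecule carries 2 separate instances of an acetyl/ketone group (-C(=O)CH3) meeting every constraint; each maps to a distinct set of atoms, giving 2 matches.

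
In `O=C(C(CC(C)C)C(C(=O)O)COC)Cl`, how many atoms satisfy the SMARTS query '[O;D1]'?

3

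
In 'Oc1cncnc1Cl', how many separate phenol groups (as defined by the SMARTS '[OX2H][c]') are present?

1

[OX2H][c] is the SMARTS for a phenol: a hydroxyl oxygen attached to an aromatic carbon.
Exactly one fragment in the molecule meets all constraints, giving 1 match.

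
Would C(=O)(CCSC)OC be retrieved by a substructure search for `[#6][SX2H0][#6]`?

The pattern [#6][SX2H0][#6] describes an aliphatic sulfur bridging two carbons with no H on the sulfur — a thioether.
The molecule carries a methylthio ether (-SCH3), whose atoms satisfy every constraint of the query, so the pattern matches.

Yes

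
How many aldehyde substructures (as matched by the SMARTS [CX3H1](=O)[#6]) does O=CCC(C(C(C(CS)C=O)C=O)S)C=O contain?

[CX3H1](=O)[#6] is the SMARTS for an aldehyde: an sp2 carbon with one H, double-bonded to O and single-bonded to carbon.
The molecule carries 4 separate instances of an aldehyde (-CHO) meeting every constraint; each maps to a distinct set of atoms, giving 4 matches.

4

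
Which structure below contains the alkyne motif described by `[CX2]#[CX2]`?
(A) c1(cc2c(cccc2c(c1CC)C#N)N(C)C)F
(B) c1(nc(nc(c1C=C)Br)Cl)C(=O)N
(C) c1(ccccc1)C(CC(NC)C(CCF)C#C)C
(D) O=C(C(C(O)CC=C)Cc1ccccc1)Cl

C

[CX2]#[CX2] describes a carbon-carbon triple bond (an alkyne).
(A) has a nitrile (-C#N) but the triple bond is C#N, not C#C.
(B) has a vinyl group (-CH=CH2) but the C=C is a double bond; both carbons are CX3, not CX2.
(C) contains an ethynyl group (-C#CH), which satisfies every atom and bond constraint.
(D) has a vinyl group (-CH=CH2) but the C=C is a double bond; both carbons are CX3, not CX2.
So the answer is (C).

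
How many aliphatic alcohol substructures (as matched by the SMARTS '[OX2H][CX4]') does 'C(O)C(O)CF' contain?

2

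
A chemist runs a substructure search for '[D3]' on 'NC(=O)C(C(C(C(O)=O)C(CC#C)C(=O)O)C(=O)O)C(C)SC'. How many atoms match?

The query [D3] means: atom with exactly three heavy-atom neighbours.
Check the 23 heavy atoms by environment: 2× C (D2) → no; 9× C (D3) → match; 3× C (D1) → no; 7× O (D1) → no; 1× S (D2) → no; 1× N (D1) → no.
That gives 9 matching atoms.

9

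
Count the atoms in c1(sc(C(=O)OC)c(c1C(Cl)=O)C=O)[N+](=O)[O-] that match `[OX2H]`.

The query [OX2H] means: aliphatic oxygen with two connections, one of which is H — an -OH oxygen.
Check the 17 heavy atoms by environment: 1× s (aromatic, H0, X2) → no; 4× c (aromatic, H0, X3) → no; 2× C (H0, X3) → no; 4× O (H0, X1) → no; 1× O (H0, X2) → no; 1× C (H3, X4) → no; 1× Cl (H0, X1) → no; 1× N (charge +1, H0, X3) → no; 1× O (charge -1, H0, X1) → no; 1× C (H1, X3) → no.
No environment satisfies the query, so 0 matching atoms.

0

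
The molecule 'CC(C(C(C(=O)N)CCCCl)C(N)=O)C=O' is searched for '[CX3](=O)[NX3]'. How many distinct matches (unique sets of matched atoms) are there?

[CX3](=O)[NX3] is the SMARTS for an amide: a carbonyl carbon bonded to a trivalent nitrogen.
The molecule carries 2 separate instances of a primary amide (-C(=O)NH2) meeting every constraint; each maps to a distinct set of atoms, giving 2 matches.

2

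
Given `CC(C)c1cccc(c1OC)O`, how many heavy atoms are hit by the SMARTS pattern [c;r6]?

Check the 12 heavy atoms by environment: 6× c (aromatic, in 6-ring) → match; 2× O (acyclic) → no; 4× C (acyclic) → no.
That gives 6 matching atoms.

6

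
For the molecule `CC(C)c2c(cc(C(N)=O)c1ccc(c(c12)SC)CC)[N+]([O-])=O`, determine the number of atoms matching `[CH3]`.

4

The query [CH3] means: aliphatic carbon with exactly three hydrogens.
Check the 23 heavy atoms by environment: 7× c (aromatic, H0) → no; 3× c (aromatic, H1) → no; 1× S (H0) → no; 4× C (H3) → match; 1× N (charge +1, H0) → no; 1× O (charge -1, H0) → no; 2× O (H0) → no; 1× C (H0) → no; 1× N (H2) → no; 1× C (H2) → no; 1× C (H1) → no.
That gives 4 matching atoms.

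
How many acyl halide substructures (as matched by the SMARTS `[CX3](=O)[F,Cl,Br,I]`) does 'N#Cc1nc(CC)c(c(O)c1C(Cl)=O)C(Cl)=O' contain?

[CX3](=O)[F,Cl,Br,I] is the SMARTS for an acyl halide: a carbonyl carbon bonded to a halogen.
The molecule carries 2 separate instances of an acyl chloride (-C(=O)Cl) meeting every constraint; each maps to a distinct set of atoms, giving 2 matches.

2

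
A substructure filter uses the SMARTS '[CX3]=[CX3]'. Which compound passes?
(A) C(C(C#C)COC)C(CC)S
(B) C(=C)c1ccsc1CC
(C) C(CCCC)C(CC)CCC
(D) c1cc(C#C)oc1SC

B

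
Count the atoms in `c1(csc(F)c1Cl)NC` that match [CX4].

1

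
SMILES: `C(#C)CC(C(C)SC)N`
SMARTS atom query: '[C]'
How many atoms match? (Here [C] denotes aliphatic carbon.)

The query [C] means: uppercase C matches aliphatic (non-aromatic) carbon only.
Check the 9 heavy atoms by environment: 7× C → match; 1× S → no; 1× N → no.
That gives 7 matching atoms.

7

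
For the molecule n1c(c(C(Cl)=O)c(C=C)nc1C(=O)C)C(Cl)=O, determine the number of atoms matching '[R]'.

6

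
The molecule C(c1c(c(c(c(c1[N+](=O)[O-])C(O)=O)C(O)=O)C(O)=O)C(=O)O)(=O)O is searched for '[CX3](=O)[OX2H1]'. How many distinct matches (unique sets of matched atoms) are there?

5

[CX3](=O)[OX2H1] is the SMARTS for a carboxylic acid: an sp2 carbon double-bonded to O and single-bonded to an -OH oxygen.
The molecule carries 5 separate instances of a carboxylic acid group (-C(=O)OH) meeting every constraint; each maps to a distinct set of atoms, giving 5 matches.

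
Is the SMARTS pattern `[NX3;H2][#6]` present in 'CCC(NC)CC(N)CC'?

The pattern [NX3;H2][#6] describes a trivalent nitrogen with two H attached to carbon — a primary amine.
The molecule carries a primary amino group (-NH2), whose atoms satisfy every constraint of the query, so the pattern matches.

Yes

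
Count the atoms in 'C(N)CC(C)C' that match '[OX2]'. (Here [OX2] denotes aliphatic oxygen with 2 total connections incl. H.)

0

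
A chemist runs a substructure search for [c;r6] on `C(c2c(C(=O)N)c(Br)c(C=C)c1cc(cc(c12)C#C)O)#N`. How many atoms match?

The query [c;r6] means: aromatic carbon that belongs to a six-membered ring.
Check the 21 heavy atoms by environment: 10× c (aromatic, in 6-ring) → match; 6× C (acyclic) → no; 2× O (acyclic) → no; 2× N (acyclic) → no; 1× Br (acyclic) → no.
That gives 10 matching atoms.

10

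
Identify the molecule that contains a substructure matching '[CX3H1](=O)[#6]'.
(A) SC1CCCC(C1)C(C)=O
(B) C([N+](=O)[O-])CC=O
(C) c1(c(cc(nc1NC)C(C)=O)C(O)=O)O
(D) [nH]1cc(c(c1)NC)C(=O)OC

B

[CX3H1](=O)[#6] describes an sp2 carbon with one H, double-bonded to O and single-bonded to carbon (an aldehyde).
(A) has an acetyl/ketone group (-C(=O)CH3) but the carbonyl carbon has H0 (two carbon neighbours), not H1.
(B) contains an aldehyde (-CHO), which satisfies every atom and bond constraint.
(C) has a carboxylic acid group (-C(=O)OH) but the carbonyl carbon has H0 and is bonded to O, not H1.
(D) has a methyl-ester group (-C(=O)OCH3) but the carbonyl carbon has H0, not H1.
So the answer is (B).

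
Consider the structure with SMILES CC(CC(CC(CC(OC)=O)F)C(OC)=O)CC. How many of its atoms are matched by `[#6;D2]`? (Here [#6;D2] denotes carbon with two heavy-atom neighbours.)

4

Check the 18 heavy atoms by environment: 4× C (D1) → no; 5× C (D3) → no; 4× C (D2) → match; 1× F (D1) → no; 2× O (D1) → no; 2× O (D2) → no.
That gives 4 matching atoms.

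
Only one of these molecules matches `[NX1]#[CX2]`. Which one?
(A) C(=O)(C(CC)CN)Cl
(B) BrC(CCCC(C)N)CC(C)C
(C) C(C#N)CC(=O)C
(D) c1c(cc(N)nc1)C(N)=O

C

[NX1]#[CX2] describes a nitrogen triple-bonded to a two-connected carbon (a nitrile).
(A) has a primary amino group (-NH2) but the nitrogen is NX3 (three connections), not NX1 triple-bonded.
(B) has a primary amino group (-NH2) but the nitrogen is NX3 (three connections), not NX1 triple-bonded.
(C) contains a nitrile (-C#N), which satisfies every atom and bond constraint.
(D) has a primary amino group (-NH2) but the nitrogen is NX3 (three connections), not NX1 triple-bonded.
So the answer is (C).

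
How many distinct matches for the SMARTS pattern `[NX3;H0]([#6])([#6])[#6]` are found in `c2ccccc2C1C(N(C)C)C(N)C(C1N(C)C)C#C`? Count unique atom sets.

2

[NX3;H0]([#6])([#6])[#6] is the SMARTS for a tertiary amine: a trivalent nitrogen with no H, bonded to three carbons.
The molecule carries 2 separate instances of a dimethylamino group (-N(CH3)2) meeting every constraint; each maps to a distinct set of atoms, giving 2 matches.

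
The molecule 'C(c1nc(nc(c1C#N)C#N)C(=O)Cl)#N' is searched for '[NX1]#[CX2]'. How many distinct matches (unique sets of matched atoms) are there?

3

[NX1]#[CX2] is the SMARTS for a nitrile: a nitrogen triple-bonded to a two-connected carbon.
The molecule carries 3 separate instances of a nitrile (-C#N) meeting every constraint; each maps to a distinct set of atoms, giving 3 matches.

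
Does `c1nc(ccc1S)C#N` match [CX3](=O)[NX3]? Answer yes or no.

No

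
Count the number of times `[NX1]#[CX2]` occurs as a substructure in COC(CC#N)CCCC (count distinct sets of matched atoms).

[NX1]#[CX2] is the SMARTS for a nitrile: a nitrogen triple-bonded to a two-connected carbon.
Exactly one fragment in the molecule meets all constraints, giving 1 match.

1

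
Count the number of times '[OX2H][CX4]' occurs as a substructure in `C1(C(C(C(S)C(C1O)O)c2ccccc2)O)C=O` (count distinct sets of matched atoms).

3

[OX2H][CX4] is the SMARTS for an aliphatic alcohol: a hydroxyl oxygen bound to an sp3 (X4) carbon.
The molecule carries 3 separate instances of a hydroxyl group (-OH) meeting every constraint; each maps to a distinct set of atoms, giving 3 matches.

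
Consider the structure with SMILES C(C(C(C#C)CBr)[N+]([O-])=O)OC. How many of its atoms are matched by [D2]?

4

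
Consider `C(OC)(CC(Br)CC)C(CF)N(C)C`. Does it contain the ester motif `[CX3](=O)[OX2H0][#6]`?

No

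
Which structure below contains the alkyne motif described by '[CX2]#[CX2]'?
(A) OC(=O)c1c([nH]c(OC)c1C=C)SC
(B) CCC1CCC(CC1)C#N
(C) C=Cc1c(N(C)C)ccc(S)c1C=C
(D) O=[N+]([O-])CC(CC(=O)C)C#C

D

[CX2]#[CX2] describes a carbon-carbon triple bond (an alkyne).
(A) has a vinyl group (-CH=CH2) but the C=C is a double bond; both carbons are CX3, not CX2.
(B) has a nitrile (-C#N) but the triple bond is C#N, not C#C.
(C) has a vinyl group (-CH=CH2) but the C=C is a double bond; both carbons are CX3, not CX2.
(D) contains an ethynyl group (-C#CH), which satisfies every atom and bond constraint.
So the answer is (D).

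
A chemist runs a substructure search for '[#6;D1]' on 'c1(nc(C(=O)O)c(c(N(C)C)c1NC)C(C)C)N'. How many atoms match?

Check the 18 heavy atoms by environment: 1× n (aromatic, D2) → no; 5× c (aromatic, D3) → no; 2× C (D3) → no; 2× O (D1) → no; 5× C (D1) → match; 1× N (D3) → no; 1× N (D1) → no; 1× N (D2) → no.
That gives 5 matching atoms.

5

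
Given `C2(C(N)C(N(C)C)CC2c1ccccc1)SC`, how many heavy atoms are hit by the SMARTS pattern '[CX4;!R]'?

3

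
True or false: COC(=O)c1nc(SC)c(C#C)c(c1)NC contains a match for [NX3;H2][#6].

False

The pattern [NX3;H2][#6] describes a trivalent nitrogen with two H attached to carbon — a primary amine.
The closest candidate here is an N-methylamino group (-NHCH3), but the nitrogen bears two carbons and only one H (H1), not H2. No other fragment satisfies the full query, so there is no match.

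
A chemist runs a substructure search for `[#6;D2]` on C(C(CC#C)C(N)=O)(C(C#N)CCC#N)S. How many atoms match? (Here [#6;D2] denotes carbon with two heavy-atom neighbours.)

Check the 16 heavy atoms by environment: 6× C (D2) → match; 4× C (D3) → no; 3× N (D1) → no; 1× S (D1) → no; 1× C (D1) → no; 1× O (D1) → no.
That gives 6 matching atoms.

6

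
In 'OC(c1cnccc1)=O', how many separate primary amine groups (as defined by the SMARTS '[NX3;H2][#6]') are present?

[NX3;H2][#6] is the SMARTS for a primary amine: a trivalent nitrogen with two H attached to carbon.
No fragment in the molecule satisfies every constraint, giving 0 matches.

0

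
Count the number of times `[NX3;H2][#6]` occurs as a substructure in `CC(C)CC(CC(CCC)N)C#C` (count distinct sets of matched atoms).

[NX3;H2][#6] is the SMARTS for a primary amine: a trivalent nitrogen with two H attached to carbon.
Exactly one fragment in the molecule meets all constraints, giving 1 match.

1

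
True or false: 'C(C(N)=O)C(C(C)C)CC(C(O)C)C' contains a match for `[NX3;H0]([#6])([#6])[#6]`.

False

The pattern [NX3;H0]([#6])([#6])[#6] describes a trivalent nitrogen with no H, bonded to three carbons — a tertiary amine.
The closest candidate here is a primary amide (-C(=O)NH2), but the amide nitrogen has H2 and only one carbon neighbour. No other fragment satisfies the full query, so there is no match.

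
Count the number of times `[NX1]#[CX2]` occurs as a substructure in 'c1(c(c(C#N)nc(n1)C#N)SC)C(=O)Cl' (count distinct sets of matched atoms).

[NX1]#[CX2] is the SMARTS for a nitrile: a nitrogen triple-bonded to a two-connected carbon.
The molecule carries 2 separate instances of a nitrile (-C#N) meeting every constraint; each maps to a distinct set of atoms, giving 2 matches.

2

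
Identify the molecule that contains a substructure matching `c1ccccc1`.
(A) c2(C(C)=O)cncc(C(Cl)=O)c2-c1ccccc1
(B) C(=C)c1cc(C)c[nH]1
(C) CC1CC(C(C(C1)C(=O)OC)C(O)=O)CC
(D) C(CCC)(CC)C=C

c1ccccc1 describes six aromatic carbons in a ring (a benzene ring).
(A) contains a phenyl ring, which satisfies every atom and bond constraint.
(B) has a methyl group (-CH3) but no six-membered all-carbon aromatic ring is present.
(C) has a methyl group (-CH3) but no six-membered all-carbon aromatic ring is present.
(D) has a methyl group (-CH3) but no six-membered all-carbon aromatic ring is present.
So the answer is (A).

A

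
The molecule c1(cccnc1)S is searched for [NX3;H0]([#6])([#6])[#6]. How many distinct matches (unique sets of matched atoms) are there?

0

[NX3;H0]([#6])([#6])[#6] is the SMARTS for a tertiary amine: a trivalent nitrogen with no H, bonded to three carbons.
No fragment in the molecule satisfies every constraint, giving 0 matches.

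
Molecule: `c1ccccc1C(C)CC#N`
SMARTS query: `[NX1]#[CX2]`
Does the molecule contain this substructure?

Yes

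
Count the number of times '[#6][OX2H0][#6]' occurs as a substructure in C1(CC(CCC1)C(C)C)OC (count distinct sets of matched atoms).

1

[#6][OX2H0][#6] is the SMARTS for an ether: an aliphatic oxygen bridging two carbons with no H on the oxygen.
Exactly one fragment in the molecule meets all constraints, giving 1 match.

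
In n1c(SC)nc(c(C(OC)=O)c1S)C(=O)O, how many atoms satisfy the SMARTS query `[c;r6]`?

The query [c;r6] means: aromatic carbon that belongs to a six-membered ring.
Check the 16 heavy atoms by environment: 2× n (aromatic, in 6-ring) → no; 4× c (aromatic, in 6-ring) → match; 4× C (acyclic) → no; 4× O (acyclic) → no; 2× S (acyclic) → no.
That gives 4 matching atoms.

4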